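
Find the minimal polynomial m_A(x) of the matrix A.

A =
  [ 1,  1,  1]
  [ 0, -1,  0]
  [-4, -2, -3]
x^2 + 2*x + 1

The characteristic polynomial is χ_A(x) = (x + 1)^3, so the eigenvalues are known. The minimal polynomial is
  m_A(x) = Π_λ (x − λ)^{k_λ}
where k_λ is the size of the *largest* Jordan block for λ (equivalently, the smallest k with (A − λI)^k v = 0 for every generalised eigenvector v of λ).

  λ = -1: largest Jordan block has size 2, contributing (x + 1)^2

So m_A(x) = (x + 1)^2 = x^2 + 2*x + 1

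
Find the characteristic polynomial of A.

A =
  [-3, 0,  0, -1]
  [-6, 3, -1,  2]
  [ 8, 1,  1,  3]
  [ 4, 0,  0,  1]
x^4 - 2*x^3 - 3*x^2 + 4*x + 4

Expanding det(x·I − A) (e.g. by cofactor expansion or by noting that A is similar to its Jordan form J, which has the same characteristic polynomial as A) gives
  χ_A(x) = x^4 - 2*x^3 - 3*x^2 + 4*x + 4
which factors as (x - 2)^2*(x + 1)^2. The eigenvalues (with algebraic multiplicities) are λ = -1 with multiplicity 2, λ = 2 with multiplicity 2.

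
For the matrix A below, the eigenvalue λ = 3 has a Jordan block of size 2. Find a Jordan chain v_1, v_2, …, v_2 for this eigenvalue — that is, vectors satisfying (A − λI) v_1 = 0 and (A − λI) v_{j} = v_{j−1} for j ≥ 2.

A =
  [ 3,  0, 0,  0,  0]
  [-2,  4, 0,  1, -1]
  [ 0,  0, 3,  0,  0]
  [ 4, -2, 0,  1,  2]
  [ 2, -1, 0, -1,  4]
A Jordan chain for λ = 3 of length 2:
v_1 = (0, -2, 0, 4, 2)ᵀ
v_2 = (1, 0, 0, 0, 0)ᵀ

Let N = A − (3)·I. We want v_2 with N^2 v_2 = 0 but N^1 v_2 ≠ 0; then v_{j-1} := N · v_j for j = 2, …, 2.

Pick v_2 = (1, 0, 0, 0, 0)ᵀ.
Then v_1 = N · v_2 = (0, -2, 0, 4, 2)ᵀ.

Sanity check: (A − (3)·I) v_1 = (0, 0, 0, 0, 0)ᵀ = 0. ✓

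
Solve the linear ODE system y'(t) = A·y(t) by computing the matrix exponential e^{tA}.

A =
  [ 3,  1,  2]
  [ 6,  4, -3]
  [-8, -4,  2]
e^{tA} =
  [-4*t*exp(4*t) + 2*exp(4*t) - exp(t), -2*t*exp(4*t) + exp(4*t) - exp(t), -t*exp(4*t) + exp(4*t) - exp(t)]
  [12*t*exp(4*t) - 2*exp(4*t) + 2*exp(t), 6*t*exp(4*t) - exp(4*t) + 2*exp(t), 3*t*exp(4*t) - 2*exp(4*t) + 2*exp(t)]
  [-8*t*exp(4*t), -4*t*exp(4*t), -2*t*exp(4*t) + exp(4*t)]

Strategy: write A = P · J · P⁻¹ where J is a Jordan canonical form, so e^{tA} = P · e^{tJ} · P⁻¹, and e^{tJ} can be computed block-by-block.

A has Jordan form
J =
  [1, 0, 0]
  [0, 4, 1]
  [0, 0, 4]
(up to reordering of blocks).

Per-block formulas:
  For a 1×1 block at λ = 1: exp(t · [1]) = [e^(1t)].
  For a 2×2 Jordan block J_2(4): exp(t · J_2(4)) = e^(4t)·(I + t·N), where N is the 2×2 nilpotent shift.

After assembling e^{tJ} and conjugating by P, we get:

e^{tA} =
  [-4*t*exp(4*t) + 2*exp(4*t) - exp(t), -2*t*exp(4*t) + exp(4*t) - exp(t), -t*exp(4*t) + exp(4*t) - exp(t)]
  [12*t*exp(4*t) - 2*exp(4*t) + 2*exp(t), 6*t*exp(4*t) - exp(4*t) + 2*exp(t), 3*t*exp(4*t) - 2*exp(4*t) + 2*exp(t)]
  [-8*t*exp(4*t), -4*t*exp(4*t), -2*t*exp(4*t) + exp(4*t)]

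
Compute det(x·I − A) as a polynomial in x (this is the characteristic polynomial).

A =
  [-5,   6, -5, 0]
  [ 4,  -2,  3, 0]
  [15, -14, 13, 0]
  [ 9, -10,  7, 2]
x^4 - 8*x^3 + 24*x^2 - 32*x + 16

Expanding det(x·I − A) (e.g. by cofactor expansion or by noting that A is similar to its Jordan form J, which has the same characteristic polynomial as A) gives
  χ_A(x) = x^4 - 8*x^3 + 24*x^2 - 32*x + 16
which factors as (x - 2)^4. The eigenvalues (with algebraic multiplicities) are λ = 2 with multiplicity 4.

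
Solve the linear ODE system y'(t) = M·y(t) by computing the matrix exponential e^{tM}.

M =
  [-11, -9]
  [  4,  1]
e^{tM} =
  [-6*t*exp(-5*t) + exp(-5*t), -9*t*exp(-5*t)]
  [4*t*exp(-5*t), 6*t*exp(-5*t) + exp(-5*t)]

Strategy: write M = P · J · P⁻¹ where J is a Jordan canonical form, so e^{tM} = P · e^{tJ} · P⁻¹, and e^{tJ} can be computed block-by-block.

M has Jordan form
J =
  [-5,  1]
  [ 0, -5]
(up to reordering of blocks).

Per-block formulas:
  For a 2×2 Jordan block J_2(-5): exp(t · J_2(-5)) = e^(-5t)·(I + t·N), where N is the 2×2 nilpotent shift.

After assembling e^{tJ} and conjugating by P, we get:

e^{tM} =
  [-6*t*exp(-5*t) + exp(-5*t), -9*t*exp(-5*t)]
  [4*t*exp(-5*t), 6*t*exp(-5*t) + exp(-5*t)]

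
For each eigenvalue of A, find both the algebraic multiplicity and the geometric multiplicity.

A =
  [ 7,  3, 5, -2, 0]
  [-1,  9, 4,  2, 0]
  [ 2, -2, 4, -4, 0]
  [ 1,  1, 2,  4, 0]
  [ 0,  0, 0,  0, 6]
λ = 6: alg = 5, geom = 3

Step 1 — factor the characteristic polynomial to read off the algebraic multiplicities:
  χ_A(x) = (x - 6)^5

Step 2 — compute geometric multiplicities via the rank-nullity identity g(λ) = n − rank(A − λI):
  rank(A − (6)·I) = 2, so dim ker(A − (6)·I) = n − 2 = 3

Summary:
  λ = 6: algebraic multiplicity = 5, geometric multiplicity = 3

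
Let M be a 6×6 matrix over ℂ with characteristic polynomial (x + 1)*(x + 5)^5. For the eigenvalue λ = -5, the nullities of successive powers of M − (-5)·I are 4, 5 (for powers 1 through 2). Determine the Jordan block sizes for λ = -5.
Block sizes for λ = -5: [2, 1, 1, 1]

From the dimensions of kernels of powers, the number of Jordan blocks of size at least j is d_j − d_{j−1} where d_j = dim ker(N^j) (with d_0 = 0). Computing the differences gives [4, 1].
The number of blocks of size exactly k is (#blocks of size ≥ k) − (#blocks of size ≥ k + 1), so the partition is: 3 block(s) of size 1, 1 block(s) of size 2.
In nonincreasing order the block sizes are [2, 1, 1, 1].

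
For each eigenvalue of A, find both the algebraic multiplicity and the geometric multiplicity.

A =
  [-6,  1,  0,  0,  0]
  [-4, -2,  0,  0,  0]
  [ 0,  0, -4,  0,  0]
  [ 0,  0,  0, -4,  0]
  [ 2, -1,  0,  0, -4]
λ = -4: alg = 5, geom = 4

Step 1 — factor the characteristic polynomial to read off the algebraic multiplicities:
  χ_A(x) = (x + 4)^5

Step 2 — compute geometric multiplicities via the rank-nullity identity g(λ) = n − rank(A − λI):
  rank(A − (-4)·I) = 1, so dim ker(A − (-4)·I) = n − 1 = 4

Summary:
  λ = -4: algebraic multiplicity = 5, geometric multiplicity = 4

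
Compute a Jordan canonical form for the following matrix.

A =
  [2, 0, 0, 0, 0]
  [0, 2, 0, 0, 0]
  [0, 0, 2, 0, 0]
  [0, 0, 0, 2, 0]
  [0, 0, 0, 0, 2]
J_1(2) ⊕ J_1(2) ⊕ J_1(2) ⊕ J_1(2) ⊕ J_1(2)

The characteristic polynomial is
  det(x·I − A) = x^5 - 10*x^4 + 40*x^3 - 80*x^2 + 80*x - 32 = (x - 2)^5

Eigenvalues and multiplicities (the geometric multiplicity of λ is n − rank(A − λI), which equals the number of Jordan blocks for λ):
  λ = 2: algebraic multiplicity = 5, geometric multiplicity = 5

Determining the block sizes for each eigenvalue:
  λ = 2: gm = am = 5, so every block has size 1 → block sizes [1, 1, 1, 1, 1]

Assembling the blocks gives a Jordan form
J =
  [2, 0, 0, 0, 0]
  [0, 2, 0, 0, 0]
  [0, 0, 2, 0, 0]
  [0, 0, 0, 2, 0]
  [0, 0, 0, 0, 2]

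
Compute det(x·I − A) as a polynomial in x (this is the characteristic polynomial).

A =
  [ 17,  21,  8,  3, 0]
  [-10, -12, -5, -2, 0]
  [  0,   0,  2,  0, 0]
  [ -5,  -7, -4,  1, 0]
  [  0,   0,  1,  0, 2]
x^5 - 10*x^4 + 40*x^3 - 80*x^2 + 80*x - 32

Expanding det(x·I − A) (e.g. by cofactor expansion or by noting that A is similar to its Jordan form J, which has the same characteristic polynomial as A) gives
  χ_A(x) = x^5 - 10*x^4 + 40*x^3 - 80*x^2 + 80*x - 32
which factors as (x - 2)^5. The eigenvalues (with algebraic multiplicities) are λ = 2 with multiplicity 5.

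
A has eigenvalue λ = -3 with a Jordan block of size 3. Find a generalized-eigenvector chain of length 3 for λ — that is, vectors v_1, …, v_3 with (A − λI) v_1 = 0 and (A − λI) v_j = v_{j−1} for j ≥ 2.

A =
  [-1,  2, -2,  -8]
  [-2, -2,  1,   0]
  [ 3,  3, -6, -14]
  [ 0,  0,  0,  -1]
A Jordan chain for λ = -3 of length 3:
v_1 = (-6, -3, -9, 0)ᵀ
v_2 = (2, -2, 3, 0)ᵀ
v_3 = (1, 0, 0, 0)ᵀ

Let N = A − (-3)·I. We want v_3 with N^3 v_3 = 0 but N^2 v_3 ≠ 0; then v_{j-1} := N · v_j for j = 3, …, 2.

Pick v_3 = (1, 0, 0, 0)ᵀ.
Then v_2 = N · v_3 = (2, -2, 3, 0)ᵀ.
Then v_1 = N · v_2 = (-6, -3, -9, 0)ᵀ.

Sanity check: (A − (-3)·I) v_1 = (0, 0, 0, 0)ᵀ = 0. ✓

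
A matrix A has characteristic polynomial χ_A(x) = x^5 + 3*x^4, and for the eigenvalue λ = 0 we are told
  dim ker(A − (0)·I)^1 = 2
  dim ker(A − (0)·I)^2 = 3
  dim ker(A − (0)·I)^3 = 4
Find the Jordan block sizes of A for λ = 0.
Block sizes for λ = 0: [3, 1]

From the dimensions of kernels of powers, the number of Jordan blocks of size at least j is d_j − d_{j−1} where d_j = dim ker(N^j) (with d_0 = 0). Computing the differences gives [2, 1, 1].
The number of blocks of size exactly k is (#blocks of size ≥ k) − (#blocks of size ≥ k + 1), so the partition is: 1 block(s) of size 1, 1 block(s) of size 3.
In nonincreasing order the block sizes are [3, 1].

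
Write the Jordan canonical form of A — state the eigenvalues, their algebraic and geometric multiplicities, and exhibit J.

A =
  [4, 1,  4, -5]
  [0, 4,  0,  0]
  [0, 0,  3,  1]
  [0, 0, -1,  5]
J_3(4) ⊕ J_1(4)

The characteristic polynomial is
  det(x·I − A) = x^4 - 16*x^3 + 96*x^2 - 256*x + 256 = (x - 4)^4

Eigenvalues and multiplicities (the geometric multiplicity of λ is n − rank(A − λI), which equals the number of Jordan blocks for λ):
  λ = 4: algebraic multiplicity = 4, geometric multiplicity = 2

Determining the block sizes for each eigenvalue:
  λ = 4: with am = 4 and gm = 2, the partition is not yet determined (e.g. several partitions of 4 into 2 parts exist). Let N = A − (4)·I. Computing rank(N^1) = 2, rank(N^2) = 1, rank(N^3) = 0; the number of blocks of size ≥ j is rank(N^{j−1}) − rank(N^j), giving [2, 1, 1]. So we have 1 block(s) of size 3, 1 block(s) of size 1 → block sizes [3, 1]

Assembling the blocks gives a Jordan form
J =
  [4, 1, 0, 0]
  [0, 4, 1, 0]
  [0, 0, 4, 0]
  [0, 0, 0, 4]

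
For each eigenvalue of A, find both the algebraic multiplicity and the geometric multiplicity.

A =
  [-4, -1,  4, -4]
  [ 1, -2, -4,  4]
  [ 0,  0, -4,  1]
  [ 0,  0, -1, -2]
λ = -3: alg = 4, geom = 2

Step 1 — factor the characteristic polynomial to read off the algebraic multiplicities:
  χ_A(x) = (x + 3)^4

Step 2 — compute geometric multiplicities via the rank-nullity identity g(λ) = n − rank(A − λI):
  rank(A − (-3)·I) = 2, so dim ker(A − (-3)·I) = n − 2 = 2

Summary:
  λ = -3: algebraic multiplicity = 4, geometric multiplicity = 2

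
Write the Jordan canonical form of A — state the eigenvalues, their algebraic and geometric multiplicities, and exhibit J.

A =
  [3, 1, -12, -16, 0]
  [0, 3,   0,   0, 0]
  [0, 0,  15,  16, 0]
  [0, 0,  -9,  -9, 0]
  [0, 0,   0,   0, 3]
J_2(3) ⊕ J_2(3) ⊕ J_1(3)

The characteristic polynomial is
  det(x·I − A) = x^5 - 15*x^4 + 90*x^3 - 270*x^2 + 405*x - 243 = (x - 3)^5

Eigenvalues and multiplicities (the geometric multiplicity of λ is n − rank(A − λI), which equals the number of Jordan blocks for λ):
  λ = 3: algebraic multiplicity = 5, geometric multiplicity = 3

Determining the block sizes for each eigenvalue:
  λ = 3: with am = 5 and gm = 3, the partition is not yet determined (e.g. several partitions of 5 into 3 parts exist). Let N = A − (3)·I. Computing rank(N^1) = 2, rank(N^2) = 0; the number of blocks of size ≥ j is rank(N^{j−1}) − rank(N^j), giving [3, 2]. So we have 2 block(s) of size 2, 1 block(s) of size 1 → block sizes [2, 2, 1]

Assembling the blocks gives a Jordan form
J =
  [3, 1, 0, 0, 0]
  [0, 3, 0, 0, 0]
  [0, 0, 3, 1, 0]
  [0, 0, 0, 3, 0]
  [0, 0, 0, 0, 3]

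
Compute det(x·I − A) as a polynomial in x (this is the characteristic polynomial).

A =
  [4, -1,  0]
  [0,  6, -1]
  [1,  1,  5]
x^3 - 15*x^2 + 75*x - 125

Expanding det(x·I − A) (e.g. by cofactor expansion or by noting that A is similar to its Jordan form J, which has the same characteristic polynomial as A) gives
  χ_A(x) = x^3 - 15*x^2 + 75*x - 125
which factors as (x - 5)^3. The eigenvalues (with algebraic multiplicities) are λ = 5 with multiplicity 3.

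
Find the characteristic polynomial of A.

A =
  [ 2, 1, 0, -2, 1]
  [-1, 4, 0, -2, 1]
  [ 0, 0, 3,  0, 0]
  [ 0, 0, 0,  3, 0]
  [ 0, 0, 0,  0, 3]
x^5 - 15*x^4 + 90*x^3 - 270*x^2 + 405*x - 243

Expanding det(x·I − A) (e.g. by cofactor expansion or by noting that A is similar to its Jordan form J, which has the same characteristic polynomial as A) gives
  χ_A(x) = x^5 - 15*x^4 + 90*x^3 - 270*x^2 + 405*x - 243
which factors as (x - 3)^5. The eigenvalues (with algebraic multiplicities) are λ = 3 with multiplicity 5.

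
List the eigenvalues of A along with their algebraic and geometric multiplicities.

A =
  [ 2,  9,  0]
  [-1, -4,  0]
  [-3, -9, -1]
λ = -1: alg = 3, geom = 2

Step 1 — factor the characteristic polynomial to read off the algebraic multiplicities:
  χ_A(x) = (x + 1)^3

Step 2 — compute geometric multiplicities via the rank-nullity identity g(λ) = n − rank(A − λI):
  rank(A − (-1)·I) = 1, so dim ker(A − (-1)·I) = n − 1 = 2

Summary:
  λ = -1: algebraic multiplicity = 3, geometric multiplicity = 2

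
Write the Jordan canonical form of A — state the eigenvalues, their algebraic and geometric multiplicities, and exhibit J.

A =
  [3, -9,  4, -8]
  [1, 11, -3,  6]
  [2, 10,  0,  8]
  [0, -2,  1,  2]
J_3(4) ⊕ J_1(4)

The characteristic polynomial is
  det(x·I − A) = x^4 - 16*x^3 + 96*x^2 - 256*x + 256 = (x - 4)^4

Eigenvalues and multiplicities (the geometric multiplicity of λ is n − rank(A − λI), which equals the number of Jordan blocks for λ):
  λ = 4: algebraic multiplicity = 4, geometric multiplicity = 2

Determining the block sizes for each eigenvalue:
  λ = 4: with am = 4 and gm = 2, the partition is not yet determined (e.g. several partitions of 4 into 2 parts exist). Let N = A − (4)·I. Computing rank(N^1) = 2, rank(N^2) = 1, rank(N^3) = 0; the number of blocks of size ≥ j is rank(N^{j−1}) − rank(N^j), giving [2, 1, 1]. So we have 1 block(s) of size 3, 1 block(s) of size 1 → block sizes [3, 1]

Assembling the blocks gives a Jordan form
J =
  [4, 1, 0, 0]
  [0, 4, 1, 0]
  [0, 0, 4, 0]
  [0, 0, 0, 4]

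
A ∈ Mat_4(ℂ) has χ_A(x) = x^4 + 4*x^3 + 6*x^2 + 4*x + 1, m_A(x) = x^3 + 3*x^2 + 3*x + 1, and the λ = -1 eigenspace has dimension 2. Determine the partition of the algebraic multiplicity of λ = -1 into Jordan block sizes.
Block sizes for λ = -1: [3, 1]

Step 1 — from the characteristic polynomial, algebraic multiplicity of λ = -1 is 4. From dim ker(A − (-1)·I) = 2, there are exactly 2 Jordan blocks for λ = -1.
Step 2 — from the minimal polynomial, the factor (x + 1)^3 tells us the largest block for λ = -1 has size 3.
Step 3 — with total size 4, 2 blocks, and largest block 3, the block sizes (in nonincreasing order) are [3, 1].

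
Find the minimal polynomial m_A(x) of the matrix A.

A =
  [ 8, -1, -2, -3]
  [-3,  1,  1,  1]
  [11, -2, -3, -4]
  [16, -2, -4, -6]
x^3

The characteristic polynomial is χ_A(x) = x^4, so the eigenvalues are known. The minimal polynomial is
  m_A(x) = Π_λ (x − λ)^{k_λ}
where k_λ is the size of the *largest* Jordan block for λ (equivalently, the smallest k with (A − λI)^k v = 0 for every generalised eigenvector v of λ).

  λ = 0: largest Jordan block has size 3, contributing (x − 0)^3

So m_A(x) = x^3 = x^3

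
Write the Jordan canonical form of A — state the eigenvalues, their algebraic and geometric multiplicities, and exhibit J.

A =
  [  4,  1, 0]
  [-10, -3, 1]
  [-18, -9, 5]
J_3(2)

The characteristic polynomial is
  det(x·I − A) = x^3 - 6*x^2 + 12*x - 8 = (x - 2)^3

Eigenvalues and multiplicities (the geometric multiplicity of λ is n − rank(A − λI), which equals the number of Jordan blocks for λ):
  λ = 2: algebraic multiplicity = 3, geometric multiplicity = 1

Determining the block sizes for each eigenvalue:
  λ = 2: one block (gm = 1), so the single block has size am = 3 → block sizes [3]

Assembling the blocks gives a Jordan form
J =
  [2, 1, 0]
  [0, 2, 1]
  [0, 0, 2]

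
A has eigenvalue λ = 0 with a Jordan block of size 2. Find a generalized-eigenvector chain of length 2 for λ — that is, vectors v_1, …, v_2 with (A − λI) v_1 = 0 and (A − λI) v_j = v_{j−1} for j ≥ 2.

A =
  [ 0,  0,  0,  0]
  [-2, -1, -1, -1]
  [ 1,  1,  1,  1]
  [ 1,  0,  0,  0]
A Jordan chain for λ = 0 of length 2:
v_1 = (0, -2, 1, 1)ᵀ
v_2 = (1, 0, 0, 0)ᵀ

Let N = A − (0)·I. We want v_2 with N^2 v_2 = 0 but N^1 v_2 ≠ 0; then v_{j-1} := N · v_j for j = 2, …, 2.

Pick v_2 = (1, 0, 0, 0)ᵀ.
Then v_1 = N · v_2 = (0, -2, 1, 1)ᵀ.

Sanity check: (A − (0)·I) v_1 = (0, 0, 0, 0)ᵀ = 0. ✓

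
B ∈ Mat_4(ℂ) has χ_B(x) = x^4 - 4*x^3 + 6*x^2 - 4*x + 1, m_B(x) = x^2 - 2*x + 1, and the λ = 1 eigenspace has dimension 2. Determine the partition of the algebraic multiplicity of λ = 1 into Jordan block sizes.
Block sizes for λ = 1: [2, 2]

Step 1 — from the characteristic polynomial, algebraic multiplicity of λ = 1 is 4. From dim ker(B − (1)·I) = 2, there are exactly 2 Jordan blocks for λ = 1.
Step 2 — from the minimal polynomial, the factor (x − 1)^2 tells us the largest block for λ = 1 has size 2.
Step 3 — with total size 4, 2 blocks, and largest block 2, the block sizes (in nonincreasing order) are [2, 2].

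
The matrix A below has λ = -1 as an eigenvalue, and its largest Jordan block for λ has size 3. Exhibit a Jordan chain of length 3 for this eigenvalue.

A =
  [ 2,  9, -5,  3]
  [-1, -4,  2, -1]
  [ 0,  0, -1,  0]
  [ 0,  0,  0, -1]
A Jordan chain for λ = -1 of length 3:
v_1 = (3, -1, 0, 0)ᵀ
v_2 = (-5, 2, 0, 0)ᵀ
v_3 = (0, 0, 1, 0)ᵀ

Let N = A − (-1)·I. We want v_3 with N^3 v_3 = 0 but N^2 v_3 ≠ 0; then v_{j-1} := N · v_j for j = 3, …, 2.

Pick v_3 = (0, 0, 1, 0)ᵀ.
Then v_2 = N · v_3 = (-5, 2, 0, 0)ᵀ.
Then v_1 = N · v_2 = (3, -1, 0, 0)ᵀ.

Sanity check: (A − (-1)·I) v_1 = (0, 0, 0, 0)ᵀ = 0. ✓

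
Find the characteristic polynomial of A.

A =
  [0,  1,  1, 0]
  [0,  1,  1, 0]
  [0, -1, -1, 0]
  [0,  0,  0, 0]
x^4

Expanding det(x·I − A) (e.g. by cofactor expansion or by noting that A is similar to its Jordan form J, which has the same characteristic polynomial as A) gives
  χ_A(x) = x^4
which factors as x^4. The eigenvalues (with algebraic multiplicities) are λ = 0 with multiplicity 4.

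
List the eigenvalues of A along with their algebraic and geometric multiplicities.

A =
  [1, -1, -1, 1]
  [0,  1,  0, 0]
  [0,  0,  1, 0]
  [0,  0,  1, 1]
λ = 1: alg = 4, geom = 2

Step 1 — factor the characteristic polynomial to read off the algebraic multiplicities:
  χ_A(x) = (x - 1)^4

Step 2 — compute geometric multiplicities via the rank-nullity identity g(λ) = n − rank(A − λI):
  rank(A − (1)·I) = 2, so dim ker(A − (1)·I) = n − 2 = 2

Summary:
  λ = 1: algebraic multiplicity = 4, geometric multiplicity = 2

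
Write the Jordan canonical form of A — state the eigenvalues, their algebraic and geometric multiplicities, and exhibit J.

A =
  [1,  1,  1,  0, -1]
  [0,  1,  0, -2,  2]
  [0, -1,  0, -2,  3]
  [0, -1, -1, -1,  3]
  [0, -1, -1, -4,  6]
J_2(1) ⊕ J_1(1) ⊕ J_1(1) ⊕ J_1(3)

The characteristic polynomial is
  det(x·I − A) = x^5 - 7*x^4 + 18*x^3 - 22*x^2 + 13*x - 3 = (x - 3)*(x - 1)^4

Eigenvalues and multiplicities (the geometric multiplicity of λ is n − rank(A − λI), which equals the number of Jordan blocks for λ):
  λ = 1: algebraic multiplicity = 4, geometric multiplicity = 3
  λ = 3: algebraic multiplicity = 1, geometric multiplicity = 1

Determining the block sizes for each eigenvalue:
  λ = 1: 3 blocks summing to 4 forces exactly one block of size 2 and the rest size 1 → block sizes [2, 1, 1]
  λ = 3: one block (gm = 1), so the single block has size am = 1 → block sizes [1]

Assembling the blocks gives a Jordan form
J =
  [1, 1, 0, 0, 0]
  [0, 1, 0, 0, 0]
  [0, 0, 1, 0, 0]
  [0, 0, 0, 1, 0]
  [0, 0, 0, 0, 3]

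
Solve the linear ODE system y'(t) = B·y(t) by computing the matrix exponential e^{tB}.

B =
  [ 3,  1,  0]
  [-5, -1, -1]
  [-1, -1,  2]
e^{tB} =
  [3*t*exp(t) - exp(2*t) + 2*exp(t), t*exp(t), t*exp(t) - exp(2*t) + exp(t)]
  [-6*t*exp(t) + exp(2*t) - exp(t), -2*t*exp(t) + exp(t), -2*t*exp(t) + exp(2*t) - exp(t)]
  [-3*t*exp(t) + 2*exp(2*t) - 2*exp(t), -t*exp(t), -t*exp(t) + 2*exp(2*t) - exp(t)]

Strategy: write B = P · J · P⁻¹ where J is a Jordan canonical form, so e^{tB} = P · e^{tJ} · P⁻¹, and e^{tJ} can be computed block-by-block.

B has Jordan form
J =
  [1, 1, 0]
  [0, 1, 0]
  [0, 0, 2]
(up to reordering of blocks).

Per-block formulas:
  For a 2×2 Jordan block J_2(1): exp(t · J_2(1)) = e^(1t)·(I + t·N), where N is the 2×2 nilpotent shift.
  For a 1×1 block at λ = 2: exp(t · [2]) = [e^(2t)].

After assembling e^{tJ} and conjugating by P, we get:

e^{tB} =
  [3*t*exp(t) - exp(2*t) + 2*exp(t), t*exp(t), t*exp(t) - exp(2*t) + exp(t)]
  [-6*t*exp(t) + exp(2*t) - exp(t), -2*t*exp(t) + exp(t), -2*t*exp(t) + exp(2*t) - exp(t)]
  [-3*t*exp(t) + 2*exp(2*t) - 2*exp(t), -t*exp(t), -t*exp(t) + 2*exp(2*t) - exp(t)]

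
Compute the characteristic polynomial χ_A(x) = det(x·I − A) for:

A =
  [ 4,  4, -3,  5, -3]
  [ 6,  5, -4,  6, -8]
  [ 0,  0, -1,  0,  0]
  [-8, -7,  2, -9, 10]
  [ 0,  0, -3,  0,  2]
x^5 - x^4 - 5*x^3 + x^2 + 8*x + 4

Expanding det(x·I − A) (e.g. by cofactor expansion or by noting that A is similar to its Jordan form J, which has the same characteristic polynomial as A) gives
  χ_A(x) = x^5 - x^4 - 5*x^3 + x^2 + 8*x + 4
which factors as (x - 2)^2*(x + 1)^3. The eigenvalues (with algebraic multiplicities) are λ = -1 with multiplicity 3, λ = 2 with multiplicity 2.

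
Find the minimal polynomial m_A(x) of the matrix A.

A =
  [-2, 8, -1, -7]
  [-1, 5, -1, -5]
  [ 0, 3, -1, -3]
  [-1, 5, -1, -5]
x^3 + 2*x^2 + x

The characteristic polynomial is χ_A(x) = x*(x + 1)^3, so the eigenvalues are known. The minimal polynomial is
  m_A(x) = Π_λ (x − λ)^{k_λ}
where k_λ is the size of the *largest* Jordan block for λ (equivalently, the smallest k with (A − λI)^k v = 0 for every generalised eigenvector v of λ).

  λ = -1: largest Jordan block has size 2, contributing (x + 1)^2
  λ = 0: largest Jordan block has size 1, contributing (x − 0)

So m_A(x) = x*(x + 1)^2 = x^3 + 2*x^2 + x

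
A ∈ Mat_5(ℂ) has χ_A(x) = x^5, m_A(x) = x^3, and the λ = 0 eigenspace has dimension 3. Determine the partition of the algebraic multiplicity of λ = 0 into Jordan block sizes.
Block sizes for λ = 0: [3, 1, 1]

Step 1 — from the characteristic polynomial, algebraic multiplicity of λ = 0 is 5. From dim ker(A − (0)·I) = 3, there are exactly 3 Jordan blocks for λ = 0.
Step 2 — from the minimal polynomial, the factor (x − 0)^3 tells us the largest block for λ = 0 has size 3.
Step 3 — with total size 5, 3 blocks, and largest block 3, the block sizes (in nonincreasing order) are [3, 1, 1].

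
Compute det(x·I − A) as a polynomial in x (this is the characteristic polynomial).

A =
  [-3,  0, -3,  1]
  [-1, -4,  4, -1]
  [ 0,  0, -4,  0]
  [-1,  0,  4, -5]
x^4 + 16*x^3 + 96*x^2 + 256*x + 256

Expanding det(x·I − A) (e.g. by cofactor expansion or by noting that A is similar to its Jordan form J, which has the same characteristic polynomial as A) gives
  χ_A(x) = x^4 + 16*x^3 + 96*x^2 + 256*x + 256
which factors as (x + 4)^4. The eigenvalues (with algebraic multiplicities) are λ = -4 with multiplicity 4.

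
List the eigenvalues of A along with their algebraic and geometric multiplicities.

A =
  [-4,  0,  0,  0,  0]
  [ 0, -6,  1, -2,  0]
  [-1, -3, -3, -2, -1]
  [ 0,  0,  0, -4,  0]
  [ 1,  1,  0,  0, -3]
λ = -4: alg = 5, geom = 3

Step 1 — factor the characteristic polynomial to read off the algebraic multiplicities:
  χ_A(x) = (x + 4)^5

Step 2 — compute geometric multiplicities via the rank-nullity identity g(λ) = n − rank(A − λI):
  rank(A − (-4)·I) = 2, so dim ker(A − (-4)·I) = n − 2 = 3

Summary:
  λ = -4: algebraic multiplicity = 5, geometric multiplicity = 3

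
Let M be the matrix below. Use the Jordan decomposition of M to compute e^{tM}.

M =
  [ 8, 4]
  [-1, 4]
e^{tM} =
  [2*t*exp(6*t) + exp(6*t), 4*t*exp(6*t)]
  [-t*exp(6*t), -2*t*exp(6*t) + exp(6*t)]

Strategy: write M = P · J · P⁻¹ where J is a Jordan canonical form, so e^{tM} = P · e^{tJ} · P⁻¹, and e^{tJ} can be computed block-by-block.

M has Jordan form
J =
  [6, 1]
  [0, 6]
(up to reordering of blocks).

Per-block formulas:
  For a 2×2 Jordan block J_2(6): exp(t · J_2(6)) = e^(6t)·(I + t·N), where N is the 2×2 nilpotent shift.

After assembling e^{tJ} and conjugating by P, we get:

e^{tM} =
  [2*t*exp(6*t) + exp(6*t), 4*t*exp(6*t)]
  [-t*exp(6*t), -2*t*exp(6*t) + exp(6*t)]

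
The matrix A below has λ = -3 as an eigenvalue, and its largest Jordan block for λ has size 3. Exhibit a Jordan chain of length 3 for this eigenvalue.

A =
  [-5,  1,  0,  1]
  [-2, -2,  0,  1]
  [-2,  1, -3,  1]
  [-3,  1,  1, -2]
A Jordan chain for λ = -3 of length 3:
v_1 = (-1, -1, -1, -1)ᵀ
v_2 = (-2, -2, -2, -3)ᵀ
v_3 = (1, 0, 0, 0)ᵀ

Let N = A − (-3)·I. We want v_3 with N^3 v_3 = 0 but N^2 v_3 ≠ 0; then v_{j-1} := N · v_j for j = 3, …, 2.

Pick v_3 = (1, 0, 0, 0)ᵀ.
Then v_2 = N · v_3 = (-2, -2, -2, -3)ᵀ.
Then v_1 = N · v_2 = (-1, -1, -1, -1)ᵀ.

Sanity check: (A − (-3)·I) v_1 = (0, 0, 0, 0)ᵀ = 0. ✓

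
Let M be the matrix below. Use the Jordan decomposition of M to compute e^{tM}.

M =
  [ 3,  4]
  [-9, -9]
e^{tM} =
  [6*t*exp(-3*t) + exp(-3*t), 4*t*exp(-3*t)]
  [-9*t*exp(-3*t), -6*t*exp(-3*t) + exp(-3*t)]

Strategy: write M = P · J · P⁻¹ where J is a Jordan canonical form, so e^{tM} = P · e^{tJ} · P⁻¹, and e^{tJ} can be computed block-by-block.

M has Jordan form
J =
  [-3,  1]
  [ 0, -3]
(up to reordering of blocks).

Per-block formulas:
  For a 2×2 Jordan block J_2(-3): exp(t · J_2(-3)) = e^(-3t)·(I + t·N), where N is the 2×2 nilpotent shift.

After assembling e^{tJ} and conjugating by P, we get:

e^{tM} =
  [6*t*exp(-3*t) + exp(-3*t), 4*t*exp(-3*t)]
  [-9*t*exp(-3*t), -6*t*exp(-3*t) + exp(-3*t)]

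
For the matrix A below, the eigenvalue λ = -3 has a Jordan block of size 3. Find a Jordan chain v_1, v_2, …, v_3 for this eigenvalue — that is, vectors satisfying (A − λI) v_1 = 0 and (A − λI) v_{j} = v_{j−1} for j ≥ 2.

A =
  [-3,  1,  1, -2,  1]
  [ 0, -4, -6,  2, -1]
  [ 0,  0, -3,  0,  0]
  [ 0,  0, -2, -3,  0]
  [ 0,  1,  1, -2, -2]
A Jordan chain for λ = -3 of length 3:
v_1 = (-1, 1, 0, 0, -1)ᵀ
v_2 = (1, -6, 0, -2, 1)ᵀ
v_3 = (0, 0, 1, 0, 0)ᵀ

Let N = A − (-3)·I. We want v_3 with N^3 v_3 = 0 but N^2 v_3 ≠ 0; then v_{j-1} := N · v_j for j = 3, …, 2.

Pick v_3 = (0, 0, 1, 0, 0)ᵀ.
Then v_2 = N · v_3 = (1, -6, 0, -2, 1)ᵀ.
Then v_1 = N · v_2 = (-1, 1, 0, 0, -1)ᵀ.

Sanity check: (A − (-3)·I) v_1 = (0, 0, 0, 0, 0)ᵀ = 0. ✓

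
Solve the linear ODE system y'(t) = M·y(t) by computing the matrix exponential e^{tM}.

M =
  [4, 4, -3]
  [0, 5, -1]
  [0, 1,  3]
e^{tM} =
  [exp(4*t), t^2*exp(4*t)/2 + 4*t*exp(4*t), -t^2*exp(4*t)/2 - 3*t*exp(4*t)]
  [0, t*exp(4*t) + exp(4*t), -t*exp(4*t)]
  [0, t*exp(4*t), -t*exp(4*t) + exp(4*t)]

Strategy: write M = P · J · P⁻¹ where J is a Jordan canonical form, so e^{tM} = P · e^{tJ} · P⁻¹, and e^{tJ} can be computed block-by-block.

M has Jordan form
J =
  [4, 1, 0]
  [0, 4, 1]
  [0, 0, 4]
(up to reordering of blocks).

Per-block formulas:
  For a 3×3 Jordan block J_3(4): exp(t · J_3(4)) = e^(4t)·(I + t·N + (t^2/2)·N^2), where N is the 3×3 nilpotent shift.

After assembling e^{tJ} and conjugating by P, we get:

e^{tM} =
  [exp(4*t), t^2*exp(4*t)/2 + 4*t*exp(4*t), -t^2*exp(4*t)/2 - 3*t*exp(4*t)]
  [0, t*exp(4*t) + exp(4*t), -t*exp(4*t)]
  [0, t*exp(4*t), -t*exp(4*t) + exp(4*t)]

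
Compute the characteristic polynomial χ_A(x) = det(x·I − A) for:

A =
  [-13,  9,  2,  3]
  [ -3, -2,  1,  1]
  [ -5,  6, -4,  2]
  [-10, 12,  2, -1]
x^4 + 20*x^3 + 150*x^2 + 500*x + 625

Expanding det(x·I − A) (e.g. by cofactor expansion or by noting that A is similar to its Jordan form J, which has the same characteristic polynomial as A) gives
  χ_A(x) = x^4 + 20*x^3 + 150*x^2 + 500*x + 625
which factors as (x + 5)^4. The eigenvalues (with algebraic multiplicities) are λ = -5 with multiplicity 4.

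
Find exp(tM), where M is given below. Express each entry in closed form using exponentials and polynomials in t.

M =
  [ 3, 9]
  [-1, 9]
e^{tM} =
  [-3*t*exp(6*t) + exp(6*t), 9*t*exp(6*t)]
  [-t*exp(6*t), 3*t*exp(6*t) + exp(6*t)]

Strategy: write M = P · J · P⁻¹ where J is a Jordan canonical form, so e^{tM} = P · e^{tJ} · P⁻¹, and e^{tJ} can be computed block-by-block.

M has Jordan form
J =
  [6, 1]
  [0, 6]
(up to reordering of blocks).

Per-block formulas:
  For a 2×2 Jordan block J_2(6): exp(t · J_2(6)) = e^(6t)·(I + t·N), where N is the 2×2 nilpotent shift.

After assembling e^{tJ} and conjugating by P, we get:

e^{tM} =
  [-3*t*exp(6*t) + exp(6*t), 9*t*exp(6*t)]
  [-t*exp(6*t), 3*t*exp(6*t) + exp(6*t)]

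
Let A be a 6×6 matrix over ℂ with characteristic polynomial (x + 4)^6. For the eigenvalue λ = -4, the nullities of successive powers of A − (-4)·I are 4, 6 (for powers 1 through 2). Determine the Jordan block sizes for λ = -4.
Block sizes for λ = -4: [2, 2, 1, 1]

From the dimensions of kernels of powers, the number of Jordan blocks of size at least j is d_j − d_{j−1} where d_j = dim ker(N^j) (with d_0 = 0). Computing the differences gives [4, 2].
The number of blocks of size exactly k is (#blocks of size ≥ k) − (#blocks of size ≥ k + 1), so the partition is: 2 block(s) of size 1, 2 block(s) of size 2.
In nonincreasing order the block sizes are [2, 2, 1, 1].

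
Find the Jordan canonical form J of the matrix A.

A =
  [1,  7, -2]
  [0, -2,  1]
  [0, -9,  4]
J_3(1)

The characteristic polynomial is
  det(x·I − A) = x^3 - 3*x^2 + 3*x - 1 = (x - 1)^3

Eigenvalues and multiplicities (the geometric multiplicity of λ is n − rank(A − λI), which equals the number of Jordan blocks for λ):
  λ = 1: algebraic multiplicity = 3, geometric multiplicity = 1

Determining the block sizes for each eigenvalue:
  λ = 1: one block (gm = 1), so the single block has size am = 3 → block sizes [3]

Assembling the blocks gives a Jordan form
J =
  [1, 1, 0]
  [0, 1, 1]
  [0, 0, 1]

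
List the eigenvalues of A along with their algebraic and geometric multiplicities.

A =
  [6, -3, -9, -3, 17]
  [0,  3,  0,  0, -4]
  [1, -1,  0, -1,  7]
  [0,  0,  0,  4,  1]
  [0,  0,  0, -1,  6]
λ = 3: alg = 3, geom = 2; λ = 5: alg = 2, geom = 1

Step 1 — factor the characteristic polynomial to read off the algebraic multiplicities:
  χ_A(x) = (x - 5)^2*(x - 3)^3

Step 2 — compute geometric multiplicities via the rank-nullity identity g(λ) = n − rank(A − λI):
  rank(A − (3)·I) = 3, so dim ker(A − (3)·I) = n − 3 = 2
  rank(A − (5)·I) = 4, so dim ker(A − (5)·I) = n − 4 = 1

Summary:
  λ = 3: algebraic multiplicity = 3, geometric multiplicity = 2
  λ = 5: algebraic multiplicity = 2, geometric multiplicity = 1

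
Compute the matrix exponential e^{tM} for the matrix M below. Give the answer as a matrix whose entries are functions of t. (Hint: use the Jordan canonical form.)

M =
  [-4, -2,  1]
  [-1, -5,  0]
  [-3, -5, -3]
e^{tM} =
  [-t^2*exp(-4*t)/2 + exp(-4*t), -3*t^2*exp(-4*t)/2 - 2*t*exp(-4*t), t^2*exp(-4*t)/2 + t*exp(-4*t)]
  [t^2*exp(-4*t)/2 - t*exp(-4*t), 3*t^2*exp(-4*t)/2 - t*exp(-4*t) + exp(-4*t), -t^2*exp(-4*t)/2]
  [t^2*exp(-4*t) - 3*t*exp(-4*t), 3*t^2*exp(-4*t) - 5*t*exp(-4*t), -t^2*exp(-4*t) + t*exp(-4*t) + exp(-4*t)]

Strategy: write M = P · J · P⁻¹ where J is a Jordan canonical form, so e^{tM} = P · e^{tJ} · P⁻¹, and e^{tJ} can be computed block-by-block.

M has Jordan form
J =
  [-4,  1,  0]
  [ 0, -4,  1]
  [ 0,  0, -4]
(up to reordering of blocks).

Per-block formulas:
  For a 3×3 Jordan block J_3(-4): exp(t · J_3(-4)) = e^(-4t)·(I + t·N + (t^2/2)·N^2), where N is the 3×3 nilpotent shift.

After assembling e^{tJ} and conjugating by P, we get:

e^{tM} =
  [-t^2*exp(-4*t)/2 + exp(-4*t), -3*t^2*exp(-4*t)/2 - 2*t*exp(-4*t), t^2*exp(-4*t)/2 + t*exp(-4*t)]
  [t^2*exp(-4*t)/2 - t*exp(-4*t), 3*t^2*exp(-4*t)/2 - t*exp(-4*t) + exp(-4*t), -t^2*exp(-4*t)/2]
  [t^2*exp(-4*t) - 3*t*exp(-4*t), 3*t^2*exp(-4*t) - 5*t*exp(-4*t), -t^2*exp(-4*t) + t*exp(-4*t) + exp(-4*t)]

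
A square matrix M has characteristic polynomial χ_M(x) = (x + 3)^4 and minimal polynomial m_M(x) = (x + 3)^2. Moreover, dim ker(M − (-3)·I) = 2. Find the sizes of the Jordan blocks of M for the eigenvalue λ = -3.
Block sizes for λ = -3: [2, 2]

Step 1 — from the characteristic polynomial, algebraic multiplicity of λ = -3 is 4. From dim ker(M − (-3)·I) = 2, there are exactly 2 Jordan blocks for λ = -3.
Step 2 — from the minimal polynomial, the factor (x + 3)^2 tells us the largest block for λ = -3 has size 2.
Step 3 — with total size 4, 2 blocks, and largest block 2, the block sizes (in nonincreasing order) are [2, 2].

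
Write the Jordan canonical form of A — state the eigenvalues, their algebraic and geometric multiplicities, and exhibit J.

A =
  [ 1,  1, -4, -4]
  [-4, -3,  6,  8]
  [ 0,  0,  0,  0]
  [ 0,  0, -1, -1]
J_2(-1) ⊕ J_1(-1) ⊕ J_1(0)

The characteristic polynomial is
  det(x·I − A) = x^4 + 3*x^3 + 3*x^2 + x = x*(x + 1)^3

Eigenvalues and multiplicities (the geometric multiplicity of λ is n − rank(A − λI), which equals the number of Jordan blocks for λ):
  λ = -1: algebraic multiplicity = 3, geometric multiplicity = 2
  λ = 0: algebraic multiplicity = 1, geometric multiplicity = 1

Determining the block sizes for each eigenvalue:
  λ = -1: 2 blocks summing to 3 forces exactly one block of size 2 and the rest size 1 → block sizes [2, 1]
  λ = 0: one block (gm = 1), so the single block has size am = 1 → block sizes [1]

Assembling the blocks gives a Jordan form
J =
  [-1,  1,  0, 0]
  [ 0, -1,  0, 0]
  [ 0,  0, -1, 0]
  [ 0,  0,  0, 0]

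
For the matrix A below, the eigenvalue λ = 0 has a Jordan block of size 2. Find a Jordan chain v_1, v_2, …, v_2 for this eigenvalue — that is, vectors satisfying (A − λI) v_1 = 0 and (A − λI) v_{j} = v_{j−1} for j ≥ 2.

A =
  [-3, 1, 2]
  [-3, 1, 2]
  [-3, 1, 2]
A Jordan chain for λ = 0 of length 2:
v_1 = (-3, -3, -3)ᵀ
v_2 = (1, 0, 0)ᵀ

Let N = A − (0)·I. We want v_2 with N^2 v_2 = 0 but N^1 v_2 ≠ 0; then v_{j-1} := N · v_j for j = 2, …, 2.

Pick v_2 = (1, 0, 0)ᵀ.
Then v_1 = N · v_2 = (-3, -3, -3)ᵀ.

Sanity check: (A − (0)·I) v_1 = (0, 0, 0)ᵀ = 0. ✓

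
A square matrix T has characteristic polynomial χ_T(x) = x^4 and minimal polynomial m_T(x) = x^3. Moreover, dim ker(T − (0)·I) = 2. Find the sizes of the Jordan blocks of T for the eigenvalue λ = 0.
Block sizes for λ = 0: [3, 1]

Step 1 — from the characteristic polynomial, algebraic multiplicity of λ = 0 is 4. From dim ker(T − (0)·I) = 2, there are exactly 2 Jordan blocks for λ = 0.
Step 2 — from the minimal polynomial, the factor (x − 0)^3 tells us the largest block for λ = 0 has size 3.
Step 3 — with total size 4, 2 blocks, and largest block 3, the block sizes (in nonincreasing order) are [3, 1].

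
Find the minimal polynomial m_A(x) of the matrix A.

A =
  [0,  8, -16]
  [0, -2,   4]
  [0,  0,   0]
x^2 + 2*x

The characteristic polynomial is χ_A(x) = x^2*(x + 2), so the eigenvalues are known. The minimal polynomial is
  m_A(x) = Π_λ (x − λ)^{k_λ}
where k_λ is the size of the *largest* Jordan block for λ (equivalently, the smallest k with (A − λI)^k v = 0 for every generalised eigenvector v of λ).

  λ = -2: largest Jordan block has size 1, contributing (x + 2)
  λ = 0: largest Jordan block has size 1, contributing (x − 0)

So m_A(x) = x*(x + 2) = x^2 + 2*x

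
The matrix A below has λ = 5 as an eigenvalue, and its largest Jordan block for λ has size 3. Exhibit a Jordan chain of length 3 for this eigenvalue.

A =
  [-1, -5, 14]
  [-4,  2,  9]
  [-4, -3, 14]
A Jordan chain for λ = 5 of length 3:
v_1 = (3, 2, 2)ᵀ
v_2 = (-5, -3, -3)ᵀ
v_3 = (0, 1, 0)ᵀ

Let N = A − (5)·I. We want v_3 with N^3 v_3 = 0 but N^2 v_3 ≠ 0; then v_{j-1} := N · v_j for j = 3, …, 2.

Pick v_3 = (0, 1, 0)ᵀ.
Then v_2 = N · v_3 = (-5, -3, -3)ᵀ.
Then v_1 = N · v_2 = (3, 2, 2)ᵀ.

Sanity check: (A − (5)·I) v_1 = (0, 0, 0)ᵀ = 0. ✓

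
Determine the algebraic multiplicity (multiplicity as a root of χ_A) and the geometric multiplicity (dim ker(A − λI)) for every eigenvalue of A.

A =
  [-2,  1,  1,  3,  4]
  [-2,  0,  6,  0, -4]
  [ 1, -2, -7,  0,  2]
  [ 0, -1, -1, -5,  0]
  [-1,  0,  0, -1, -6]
λ = -4: alg = 5, geom = 2

Step 1 — factor the characteristic polynomial to read off the algebraic multiplicities:
  χ_A(x) = (x + 4)^5

Step 2 — compute geometric multiplicities via the rank-nullity identity g(λ) = n − rank(A − λI):
  rank(A − (-4)·I) = 3, so dim ker(A − (-4)·I) = n − 3 = 2

Summary:
  λ = -4: algebraic multiplicity = 5, geometric multiplicity = 2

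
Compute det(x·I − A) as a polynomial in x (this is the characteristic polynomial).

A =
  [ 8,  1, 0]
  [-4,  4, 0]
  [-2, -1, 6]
x^3 - 18*x^2 + 108*x - 216

Expanding det(x·I − A) (e.g. by cofactor expansion or by noting that A is similar to its Jordan form J, which has the same characteristic polynomial as A) gives
  χ_A(x) = x^3 - 18*x^2 + 108*x - 216
which factors as (x - 6)^3. The eigenvalues (with algebraic multiplicities) are λ = 6 with multiplicity 3.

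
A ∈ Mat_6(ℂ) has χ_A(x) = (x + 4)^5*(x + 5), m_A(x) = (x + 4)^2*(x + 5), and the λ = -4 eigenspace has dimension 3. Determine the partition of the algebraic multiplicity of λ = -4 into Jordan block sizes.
Block sizes for λ = -4: [2, 2, 1]

Step 1 — from the characteristic polynomial, algebraic multiplicity of λ = -4 is 5. From dim ker(A − (-4)·I) = 3, there are exactly 3 Jordan blocks for λ = -4.
Step 2 — from the minimal polynomial, the factor (x + 4)^2 tells us the largest block for λ = -4 has size 2.
Step 3 — with total size 5, 3 blocks, and largest block 2, the block sizes (in nonincreasing order) are [2, 2, 1].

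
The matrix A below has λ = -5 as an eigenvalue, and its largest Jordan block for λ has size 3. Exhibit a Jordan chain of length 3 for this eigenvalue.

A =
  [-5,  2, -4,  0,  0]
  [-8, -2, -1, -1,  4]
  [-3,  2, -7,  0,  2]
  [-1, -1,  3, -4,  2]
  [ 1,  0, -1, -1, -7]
A Jordan chain for λ = -5 of length 3:
v_1 = (-4, -16, -8, 0, 2)ᵀ
v_2 = (0, -8, -3, -1, 1)ᵀ
v_3 = (1, 0, 0, 0, 0)ᵀ

Let N = A − (-5)·I. We want v_3 with N^3 v_3 = 0 but N^2 v_3 ≠ 0; then v_{j-1} := N · v_j for j = 3, …, 2.

Pick v_3 = (1, 0, 0, 0, 0)ᵀ.
Then v_2 = N · v_3 = (0, -8, -3, -1, 1)ᵀ.
Then v_1 = N · v_2 = (-4, -16, -8, 0, 2)ᵀ.

Sanity check: (A − (-5)·I) v_1 = (0, 0, 0, 0, 0)ᵀ = 0. ✓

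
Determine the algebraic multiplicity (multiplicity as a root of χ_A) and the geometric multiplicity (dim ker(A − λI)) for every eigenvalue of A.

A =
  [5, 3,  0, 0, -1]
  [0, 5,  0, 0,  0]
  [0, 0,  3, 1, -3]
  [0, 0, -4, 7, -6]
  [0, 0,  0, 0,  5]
λ = 5: alg = 5, geom = 3

Step 1 — factor the characteristic polynomial to read off the algebraic multiplicities:
  χ_A(x) = (x - 5)^5

Step 2 — compute geometric multiplicities via the rank-nullity identity g(λ) = n − rank(A − λI):
  rank(A − (5)·I) = 2, so dim ker(A − (5)·I) = n − 2 = 3

Summary:
  λ = 5: algebraic multiplicity = 5, geometric multiplicity = 3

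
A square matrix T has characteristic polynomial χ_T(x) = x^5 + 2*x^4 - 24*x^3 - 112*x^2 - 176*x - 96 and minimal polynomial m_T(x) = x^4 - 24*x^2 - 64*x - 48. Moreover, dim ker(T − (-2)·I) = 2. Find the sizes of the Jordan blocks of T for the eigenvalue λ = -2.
Block sizes for λ = -2: [3, 1]

Step 1 — from the characteristic polynomial, algebraic multiplicity of λ = -2 is 4. From dim ker(T − (-2)·I) = 2, there are exactly 2 Jordan blocks for λ = -2.
Step 2 — from the minimal polynomial, the factor (x + 2)^3 tells us the largest block for λ = -2 has size 3.
Step 3 — with total size 4, 2 blocks, and largest block 3, the block sizes (in nonincreasing order) are [3, 1].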